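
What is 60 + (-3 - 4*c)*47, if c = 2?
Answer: -457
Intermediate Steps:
60 + (-3 - 4*c)*47 = 60 + (-3 - 4*2)*47 = 60 + (-3 - 8)*47 = 60 - 11*47 = 60 - 517 = -457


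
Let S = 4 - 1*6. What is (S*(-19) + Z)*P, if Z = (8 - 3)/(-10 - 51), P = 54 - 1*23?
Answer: 71703/61 ≈ 1175.5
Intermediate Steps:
S = -2 (S = 4 - 6 = -2)
P = 31 (P = 54 - 23 = 31)
Z = -5/61 (Z = 5/(-61) = 5*(-1/61) = -5/61 ≈ -0.081967)
(S*(-19) + Z)*P = (-2*(-19) - 5/61)*31 = (38 - 5/61)*31 = (2313/61)*31 = 71703/61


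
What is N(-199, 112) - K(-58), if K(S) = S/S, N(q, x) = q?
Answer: -200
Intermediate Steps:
K(S) = 1
N(-199, 112) - K(-58) = -199 - 1*1 = -199 - 1 = -200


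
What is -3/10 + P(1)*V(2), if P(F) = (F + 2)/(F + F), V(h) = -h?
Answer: -33/10 ≈ -3.3000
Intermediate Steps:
P(F) = (2 + F)/(2*F) (P(F) = (2 + F)/((2*F)) = (2 + F)*(1/(2*F)) = (2 + F)/(2*F))
-3/10 + P(1)*V(2) = -3/10 + ((1/2)*(2 + 1)/1)*(-1*2) = -3*1/10 + ((1/2)*1*3)*(-2) = -3/10 + (3/2)*(-2) = -3/10 - 3 = -33/10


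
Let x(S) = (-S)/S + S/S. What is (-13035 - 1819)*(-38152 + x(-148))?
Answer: 566709808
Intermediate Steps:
x(S) = 0 (x(S) = -1 + 1 = 0)
(-13035 - 1819)*(-38152 + x(-148)) = (-13035 - 1819)*(-38152 + 0) = -14854*(-38152) = 566709808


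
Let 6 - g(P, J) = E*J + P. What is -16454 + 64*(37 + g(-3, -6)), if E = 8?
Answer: -10438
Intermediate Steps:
g(P, J) = 6 - P - 8*J (g(P, J) = 6 - (8*J + P) = 6 - (P + 8*J) = 6 + (-P - 8*J) = 6 - P - 8*J)
-16454 + 64*(37 + g(-3, -6)) = -16454 + 64*(37 + (6 - 1*(-3) - 8*(-6))) = -16454 + 64*(37 + (6 + 3 + 48)) = -16454 + 64*(37 + 57) = -16454 + 64*94 = -16454 + 6016 = -10438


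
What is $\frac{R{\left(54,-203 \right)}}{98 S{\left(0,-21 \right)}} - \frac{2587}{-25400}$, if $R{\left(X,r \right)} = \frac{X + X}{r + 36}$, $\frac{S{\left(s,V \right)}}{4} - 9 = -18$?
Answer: $\frac{21207521}{207848200} \approx 0.10203$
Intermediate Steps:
$S{\left(s,V \right)} = -36$ ($S{\left(s,V \right)} = 36 + 4 \left(-18\right) = 36 - 72 = -36$)
$R{\left(X,r \right)} = \frac{2 X}{36 + r}$
$\frac{R{\left(54,-203 \right)}}{98 S{\left(0,-21 \right)}} - \frac{2587}{-25400} = \frac{2 \cdot 54 \frac{1}{36 - 203}}{98 \left(-36\right)} - \frac{2587}{-25400} = \frac{2 \cdot 54 \frac{1}{-167}}{-3528} - - \frac{2587}{25400} = 2 \cdot 54 \left(- \frac{1}{167}\right) \left(- \frac{1}{3528}\right) + \frac{2587}{25400} = \left(- \frac{108}{167}\right) \left(- \frac{1}{3528}\right) + \frac{2587}{25400} = \frac{3}{16366} + \frac{2587}{25400} = \frac{21207521}{207848200}$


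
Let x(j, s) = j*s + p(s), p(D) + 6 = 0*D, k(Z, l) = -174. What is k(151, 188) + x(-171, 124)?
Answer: -21384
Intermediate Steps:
p(D) = -6 (p(D) = -6 + 0*D = -6 + 0 = -6)
x(j, s) = -6 + j*s (x(j, s) = j*s - 6 = -6 + j*s)
k(151, 188) + x(-171, 124) = -174 + (-6 - 171*124) = -174 + (-6 - 21204) = -174 - 21210 = -21384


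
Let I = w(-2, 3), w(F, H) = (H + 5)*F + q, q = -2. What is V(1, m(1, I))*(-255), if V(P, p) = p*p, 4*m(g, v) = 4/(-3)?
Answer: -85/3 ≈ -28.333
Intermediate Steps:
w(F, H) = -2 + F*(5 + H) (w(F, H) = (H + 5)*F - 2 = (5 + H)*F - 2 = F*(5 + H) - 2 = -2 + F*(5 + H))
I = -18 (I = -2 + 5*(-2) - 2*3 = -2 - 10 - 6 = -18)
m(g, v) = -1/3 (m(g, v) = (4/(-3))/4 = (4*(-1/3))/4 = (1/4)*(-4/3) = -1/3)
V(P, p) = p**2
V(1, m(1, I))*(-255) = (-1/3)**2*(-255) = (1/9)*(-255) = -85/3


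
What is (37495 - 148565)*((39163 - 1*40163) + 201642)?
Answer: -22285306940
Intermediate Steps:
(37495 - 148565)*((39163 - 1*40163) + 201642) = -111070*((39163 - 40163) + 201642) = -111070*(-1000 + 201642) = -111070*200642 = -22285306940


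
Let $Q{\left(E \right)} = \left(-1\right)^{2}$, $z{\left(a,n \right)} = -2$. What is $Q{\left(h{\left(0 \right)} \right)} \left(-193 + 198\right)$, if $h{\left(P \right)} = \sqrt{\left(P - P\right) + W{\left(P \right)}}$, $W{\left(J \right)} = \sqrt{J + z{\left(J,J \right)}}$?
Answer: $5$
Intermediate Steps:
$W{\left(J \right)} = \sqrt{-2 + J}$ ($W{\left(J \right)} = \sqrt{J - 2} = \sqrt{-2 + J}$)
$h{\left(P \right)} = \sqrt[4]{-2 + P}$ ($h{\left(P \right)} = \sqrt{\left(P - P\right) + \sqrt{-2 + P}} = \sqrt{0 + \sqrt{-2 + P}} = \sqrt{\sqrt{-2 + P}} = \sqrt[4]{-2 + P}$)
$Q{\left(E \right)} = 1$
$Q{\left(h{\left(0 \right)} \right)} \left(-193 + 198\right) = 1 \left(-193 + 198\right) = 1 \cdot 5 = 5$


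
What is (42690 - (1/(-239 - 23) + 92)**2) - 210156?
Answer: -12076490713/68644 ≈ -1.7593e+5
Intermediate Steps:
(42690 - (1/(-239 - 23) + 92)**2) - 210156 = (42690 - (1/(-262) + 92)**2) - 210156 = (42690 - (-1/262 + 92)**2) - 210156 = (42690 - (24103/262)**2) - 210156 = (42690 - 1*580954609/68644) - 210156 = (42690 - 580954609/68644) - 210156 = 2349457751/68644 - 210156 = -12076490713/68644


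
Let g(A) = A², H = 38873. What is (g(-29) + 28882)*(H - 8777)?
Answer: 894543408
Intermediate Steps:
(g(-29) + 28882)*(H - 8777) = ((-29)² + 28882)*(38873 - 8777) = (841 + 28882)*30096 = 29723*30096 = 894543408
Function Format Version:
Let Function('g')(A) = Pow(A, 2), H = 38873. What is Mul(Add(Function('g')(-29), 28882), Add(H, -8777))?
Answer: 894543408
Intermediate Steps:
Mul(Add(Function('g')(-29), 28882), Add(H, -8777)) = Mul(Add(Pow(-29, 2), 28882), Add(38873, -8777)) = Mul(Add(841, 28882), 30096) = Mul(29723, 30096) = 894543408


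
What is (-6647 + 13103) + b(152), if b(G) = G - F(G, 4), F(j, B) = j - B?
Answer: 6460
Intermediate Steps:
b(G) = 4 (b(G) = G - (G - 1*4) = G - (G - 4) = G - (-4 + G) = G + (4 - G) = 4)
(-6647 + 13103) + b(152) = (-6647 + 13103) + 4 = 6456 + 4 = 6460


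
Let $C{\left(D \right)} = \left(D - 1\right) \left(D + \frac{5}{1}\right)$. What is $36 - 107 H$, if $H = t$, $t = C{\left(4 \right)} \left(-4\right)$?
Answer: $11592$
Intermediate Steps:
$C{\left(D \right)} = \left(-1 + D\right) \left(5 + D\right)$ ($C{\left(D \right)} = \left(-1 + D\right) \left(D + 5 \cdot 1\right) = \left(-1 + D\right) \left(D + 5\right) = \left(-1 + D\right) \left(5 + D\right)$)
$t = -108$ ($t = \left(-5 + 4^{2} + 4 \cdot 4\right) \left(-4\right) = \left(-5 + 16 + 16\right) \left(-4\right) = 27 \left(-4\right) = -108$)
$H = -108$
$36 - 107 H = 36 - -11556 = 36 + 11556 = 11592$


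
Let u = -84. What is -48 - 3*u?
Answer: 204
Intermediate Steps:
-48 - 3*u = -48 - 3*(-84) = -48 + 252 = 204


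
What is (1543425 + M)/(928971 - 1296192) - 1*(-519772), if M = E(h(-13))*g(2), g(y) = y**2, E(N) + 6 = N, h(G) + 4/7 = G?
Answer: 1336087551857/2570547 ≈ 5.1977e+5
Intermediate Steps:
h(G) = -4/7 + G
E(N) = -6 + N
M = -548/7 (M = (-6 + (-4/7 - 13))*2**2 = (-6 - 95/7)*4 = -137/7*4 = -548/7 ≈ -78.286)
(1543425 + M)/(928971 - 1296192) - 1*(-519772) = (1543425 - 548/7)/(928971 - 1296192) - 1*(-519772) = (10803427/7)/(-367221) + 519772 = (10803427/7)*(-1/367221) + 519772 = -10803427/2570547 + 519772 = 1336087551857/2570547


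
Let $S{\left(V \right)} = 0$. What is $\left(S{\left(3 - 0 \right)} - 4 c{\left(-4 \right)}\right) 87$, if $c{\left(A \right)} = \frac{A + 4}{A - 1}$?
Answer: $0$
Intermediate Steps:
$c{\left(A \right)} = \frac{4 + A}{-1 + A}$
$\left(S{\left(3 - 0 \right)} - 4 c{\left(-4 \right)}\right) 87 = \left(0 - 4 \frac{4 - 4}{-1 - 4}\right) 87 = \left(0 - 4 \frac{1}{-5} \cdot 0\right) 87 = \left(0 - 4 \left(\left(- \frac{1}{5}\right) 0\right)\right) 87 = \left(0 - 0\right) 87 = \left(0 + 0\right) 87 = 0 \cdot 87 = 0$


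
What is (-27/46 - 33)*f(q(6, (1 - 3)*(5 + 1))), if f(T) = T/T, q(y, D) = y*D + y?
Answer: -1545/46 ≈ -33.587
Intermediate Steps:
q(y, D) = y + D*y (q(y, D) = D*y + y = y + D*y)
f(T) = 1
(-27/46 - 33)*f(q(6, (1 - 3)*(5 + 1))) = (-27/46 - 33)*1 = -1545/46*1 = -1545/46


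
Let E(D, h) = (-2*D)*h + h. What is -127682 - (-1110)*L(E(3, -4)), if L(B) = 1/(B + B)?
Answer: -510617/4 ≈ -1.2765e+5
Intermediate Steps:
E(D, h) = h - 2*D*h (E(D, h) = -2*D*h + h = h - 2*D*h)
L(B) = 1/(2*B)
-127682 - (-1110)*L(E(3, -4)) = -127682 - (-1110)*1/(2*((-4*(1 - 2*3)))) = -127682 - (-1110)*1/(2*((-4*(1 - 6)))) = -127682 - (-1110)*1/(2*((-4*(-5)))) = -127682 - (-1110)*(1/2)/20 = -127682 - (-1110)*(1/2)*(1/20) = -127682 - (-1110)/40 = -127682 - 1*(-111/4) = -127682 + 111/4 = -510617/4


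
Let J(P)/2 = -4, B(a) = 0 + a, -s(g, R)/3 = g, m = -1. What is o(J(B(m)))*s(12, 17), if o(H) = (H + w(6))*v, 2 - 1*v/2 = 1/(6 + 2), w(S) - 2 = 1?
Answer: 675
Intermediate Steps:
s(g, R) = -3*g
w(S) = 3 (w(S) = 2 + 1 = 3)
B(a) = a
v = 15/4 (v = 4 - 2/(6 + 2) = 4 - 2/8 = 4 - 2*1/8 = 4 - 1/4 = 15/4 ≈ 3.7500)
J(P) = -8 (J(P) = 2*(-4) = -8)
o(H) = 45/4 + 15*H/4 (o(H) = (H + 3)*(15/4) = (3 + H)*(15/4) = 45/4 + 15*H/4)
o(J(B(m)))*s(12, 17) = (45/4 + (15/4)*(-8))*(-3*12) = (45/4 - 30)*(-36) = -75/4*(-36) = 675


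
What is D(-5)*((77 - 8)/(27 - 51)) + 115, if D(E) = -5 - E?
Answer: 115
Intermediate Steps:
D(-5)*((77 - 8)/(27 - 51)) + 115 = (-5 - 1*(-5))*((77 - 8)/(27 - 51)) + 115 = (-5 + 5)*(69/(-24)) + 115 = 0*(69*(-1/24)) + 115 = 0*(-23/8) + 115 = 0 + 115 = 115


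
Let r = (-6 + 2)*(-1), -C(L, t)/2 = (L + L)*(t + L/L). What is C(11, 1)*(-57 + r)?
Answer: 4664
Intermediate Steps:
C(L, t) = -4*L*(1 + t) (C(L, t) = -2*(L + L)*(t + L/L) = -2*2*L*(t + 1) = -2*2*L*(1 + t) = -4*L*(1 + t))
r = 4 (r = -4*(-1) = 4)
C(11, 1)*(-57 + r) = (-4*11*(1 + 1))*(-57 + 4) = -4*11*2*(-53) = -88*(-53) = 4664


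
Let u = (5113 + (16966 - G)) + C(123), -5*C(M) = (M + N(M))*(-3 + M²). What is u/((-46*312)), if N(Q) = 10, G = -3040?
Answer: 628721/23920 ≈ 26.284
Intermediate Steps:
C(M) = -(-3 + M²)*(10 + M)/5 (C(M) = -(M + 10)*(-3 + M²)/5 = -(10 + M)*(-3 + M²)/5 = -(-3 + M²)*(10 + M)/5)
u = -1886163/5 (u = (5113 + (16966 - 1*(-3040))) + (6 - 2*123² - ⅕*123³ + (⅗)*123) = (5113 + (16966 + 3040)) + (6 - 2*15129 - ⅕*1860867 + 369/5) = (5113 + 20006) + (6 - 30258 - 1860867/5 + 369/5) = 25119 - 2011758/5 = -1886163/5 ≈ -3.7723e+5)
u/((-46*312)) = -1886163/(5*((-46*312))) = -1886163/5/(-14352) = -1886163/5*(-1/14352) = 628721/23920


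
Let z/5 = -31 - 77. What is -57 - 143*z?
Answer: 77163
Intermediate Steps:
z = -540 (z = 5*(-31 - 77) = 5*(-108) = -540)
-57 - 143*z = -57 - 143*(-540) = -57 + 77220 = 77163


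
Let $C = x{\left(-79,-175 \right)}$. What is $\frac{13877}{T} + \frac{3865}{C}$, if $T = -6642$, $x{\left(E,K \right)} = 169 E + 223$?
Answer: $- \frac{34641431}{14532696} \approx -2.3837$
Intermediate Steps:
$x{\left(E,K \right)} = 223 + 169 E$
$C = -13128$ ($C = 223 + 169 \left(-79\right) = 223 - 13351 = -13128$)
$\frac{13877}{T} + \frac{3865}{C} = \frac{13877}{-6642} + \frac{3865}{-13128} = 13877 \left(- \frac{1}{6642}\right) + 3865 \left(- \frac{1}{13128}\right) = - \frac{13877}{6642} - \frac{3865}{13128} = - \frac{34641431}{14532696}$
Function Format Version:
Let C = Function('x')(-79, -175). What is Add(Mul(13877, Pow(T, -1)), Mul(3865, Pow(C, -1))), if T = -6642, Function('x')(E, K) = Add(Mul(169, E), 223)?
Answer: Rational(-34641431, 14532696) ≈ -2.3837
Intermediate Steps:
Function('x')(E, K) = Add(223, Mul(169, E))
C = -13128 (C = Add(223, Mul(169, -79)) = Add(223, -13351) = -13128)
Add(Mul(13877, Pow(T, -1)), Mul(3865, Pow(C, -1))) = Add(Mul(13877, Pow(-6642, -1)), Mul(3865, Pow(-13128, -1))) = Add(Mul(13877, Rational(-1, 6642)), Mul(3865, Rational(-1, 13128))) = Add(Rational(-13877, 6642), Rational(-3865, 13128)) = Rational(-34641431, 14532696)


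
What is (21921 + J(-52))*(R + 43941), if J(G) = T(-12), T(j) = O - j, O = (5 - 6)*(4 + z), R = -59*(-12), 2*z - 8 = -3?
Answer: 1957992597/2 ≈ 9.7900e+8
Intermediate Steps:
z = 5/2 (z = 4 + (½)*(-3) = 4 - 3/2 = 5/2 ≈ 2.5000)
R = 708
O = -13/2 (O = (5 - 6)*(4 + 5/2) = -1*13/2 = -13/2 ≈ -6.5000)
T(j) = -13/2 - j
J(G) = 11/2 (J(G) = -13/2 - 1*(-12) = -13/2 + 12 = 11/2)
(21921 + J(-52))*(R + 43941) = (21921 + 11/2)*(708 + 43941) = (43853/2)*44649 = 1957992597/2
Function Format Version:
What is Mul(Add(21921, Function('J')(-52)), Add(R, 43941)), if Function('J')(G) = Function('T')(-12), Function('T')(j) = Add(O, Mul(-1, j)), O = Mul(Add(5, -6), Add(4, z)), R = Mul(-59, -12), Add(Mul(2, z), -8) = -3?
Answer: Rational(1957992597, 2) ≈ 9.7900e+8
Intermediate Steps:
z = Rational(5, 2) (z = Add(4, Mul(Rational(1, 2), -3)) = Add(4, Rational(-3, 2)) = Rational(5, 2) ≈ 2.5000)
R = 708
O = Rational(-13, 2) (O = Mul(Add(5, -6), Add(4, Rational(5, 2))) = Mul(-1, Rational(13, 2)) = Rational(-13, 2) ≈ -6.5000)
Function('T')(j) = Add(Rational(-13, 2), Mul(-1, j))
Function('J')(G) = Rational(11, 2) (Function('J')(G) = Add(Rational(-13, 2), Mul(-1, -12)) = Add(Rational(-13, 2), 12) = Rational(11, 2))
Mul(Add(21921, Function('J')(-52)), Add(R, 43941)) = Mul(Add(21921, Rational(11, 2)), Add(708, 43941)) = Mul(Rational(43853, 2), 44649) = Rational(1957992597, 2)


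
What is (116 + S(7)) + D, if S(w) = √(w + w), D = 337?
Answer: 453 + √14 ≈ 456.74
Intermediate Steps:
S(w) = √2*√w (S(w) = √(2*w) = √2*√w)
(116 + S(7)) + D = (116 + √2*√7) + 337 = (116 + √14) + 337 = 453 + √14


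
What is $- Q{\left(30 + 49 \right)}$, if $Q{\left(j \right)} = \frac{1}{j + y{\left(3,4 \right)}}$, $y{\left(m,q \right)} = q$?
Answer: $- \frac{1}{83} \approx -0.012048$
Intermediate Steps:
$Q{\left(j \right)} = \frac{1}{4 + j}$ ($Q{\left(j \right)} = \frac{1}{j + 4} = \frac{1}{4 + j}$)
$- Q{\left(30 + 49 \right)} = - \frac{1}{4 + \left(30 + 49\right)} = - \frac{1}{4 + 79} = - \frac{1}{83}$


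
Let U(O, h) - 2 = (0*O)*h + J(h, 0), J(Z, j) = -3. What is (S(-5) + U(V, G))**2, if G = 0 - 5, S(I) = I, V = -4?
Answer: 36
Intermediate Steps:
G = -5
U(O, h) = -1 (U(O, h) = 2 + ((0*O)*h - 3) = 2 + (0*h - 3) = 2 + (0 - 3) = 2 - 3 = -1)
(S(-5) + U(V, G))**2 = (-5 - 1)**2 = (-6)**2 = 36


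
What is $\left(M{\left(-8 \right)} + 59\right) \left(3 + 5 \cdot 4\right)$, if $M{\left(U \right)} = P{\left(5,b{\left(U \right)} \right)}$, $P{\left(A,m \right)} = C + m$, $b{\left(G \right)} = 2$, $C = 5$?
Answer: $1518$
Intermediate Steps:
$P{\left(A,m \right)} = 5 + m$
$M{\left(U \right)} = 7$ ($M{\left(U \right)} = 5 + 2 = 7$)
$\left(M{\left(-8 \right)} + 59\right) \left(3 + 5 \cdot 4\right) = \left(7 + 59\right) \left(3 + 5 \cdot 4\right) = 66 \left(3 + 20\right) = 66 \cdot 23 = 1518$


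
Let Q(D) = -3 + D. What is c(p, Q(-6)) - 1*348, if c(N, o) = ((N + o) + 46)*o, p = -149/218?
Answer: -147117/218 ≈ -674.85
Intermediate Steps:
p = -149/218 (p = -149*1/218 = -149/218 ≈ -0.68349)
c(N, o) = o*(46 + N + o) (c(N, o) = (46 + N + o)*o = o*(46 + N + o))
c(p, Q(-6)) - 1*348 = (-3 - 6)*(46 - 149/218 + (-3 - 6)) - 1*348 = -9*(46 - 149/218 - 9) - 348 = -9*7917/218 - 348 = -71253/218 - 348 = -147117/218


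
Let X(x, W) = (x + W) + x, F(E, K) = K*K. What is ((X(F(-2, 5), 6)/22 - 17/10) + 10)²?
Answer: 1423249/12100 ≈ 117.62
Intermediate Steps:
F(E, K) = K²
X(x, W) = W + 2*x (X(x, W) = (W + x) + x = W + 2*x)
((X(F(-2, 5), 6)/22 - 17/10) + 10)² = (((6 + 2*5²)/22 - 17/10) + 10)² = (((6 + 2*25)*(1/22) - 17*⅒) + 10)² = (((6 + 50)*(1/22) - 17/10) + 10)² = ((56*(1/22) - 17/10) + 10)² = ((28/11 - 17/10) + 10)² = (93/110 + 10)² = (1193/110)² = 1423249/12100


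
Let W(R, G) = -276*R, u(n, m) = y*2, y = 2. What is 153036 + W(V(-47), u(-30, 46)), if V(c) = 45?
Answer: 140616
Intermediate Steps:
u(n, m) = 4 (u(n, m) = 2*2 = 4)
153036 + W(V(-47), u(-30, 46)) = 153036 - 276*45 = 153036 - 12420 = 140616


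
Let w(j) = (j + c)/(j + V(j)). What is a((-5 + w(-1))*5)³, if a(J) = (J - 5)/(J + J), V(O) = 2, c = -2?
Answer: 729/4096 ≈ 0.17798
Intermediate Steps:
w(j) = (-2 + j)/(2 + j) (w(j) = (j - 2)/(j + 2) = (-2 + j)/(2 + j))
a(J) = (-5 + J)/(2*J) (a(J) = (-5 + J)/((2*J)) = (-5 + J)*(1/(2*J)) = (-5 + J)/(2*J))
a((-5 + w(-1))*5)³ = ((-5 + (-5 + (-2 - 1)/(2 - 1))*5)/(2*(((-5 + (-2 - 1)/(2 - 1))*5))))³ = ((-5 + (-5 - 3/1)*5)/(2*(((-5 - 3/1)*5))))³ = ((-5 + (-5 + 1*(-3))*5)/(2*(((-5 + 1*(-3))*5))))³ = ((-5 + (-5 - 3)*5)/(2*(((-5 - 3)*5))))³ = ((-5 - 8*5)/(2*((-8*5))))³ = ((½)*(-5 - 40)/(-40))³ = ((½)*(-1/40)*(-45))³ = (9/16)³ = 729/4096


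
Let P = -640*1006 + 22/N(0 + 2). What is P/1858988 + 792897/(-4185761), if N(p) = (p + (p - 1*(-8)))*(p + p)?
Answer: -100054666848053/186750707276832 ≈ -0.53577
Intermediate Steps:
N(p) = 2*p*(8 + 2*p) (N(p) = (p + (p + 8))*(2*p) = (p + (8 + p))*(2*p) = (8 + 2*p)*(2*p) = 2*p*(8 + 2*p))
P = -15452149/24 (P = -640*1006 + 22/((4*(0 + 2)*(4 + (0 + 2)))) = -643840 + 22/((4*2*(4 + 2))) = -643840 + 22/((4*2*6)) = -643840 + 22/48 = -643840 + 22*(1/48) = -643840 + 11/24 = -15452149/24 ≈ -6.4384e+5)
P/1858988 + 792897/(-4185761) = -15452149/24/1858988 + 792897/(-4185761) = -15452149/24*1/1858988 + 792897*(-1/4185761) = -15452149/44615712 - 792897/4185761 = -100054666848053/186750707276832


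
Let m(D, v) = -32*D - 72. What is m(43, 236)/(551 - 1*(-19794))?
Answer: -1448/20345 ≈ -0.071172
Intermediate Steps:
m(D, v) = -72 - 32*D
m(43, 236)/(551 - 1*(-19794)) = (-72 - 32*43)/(551 - 1*(-19794)) = (-72 - 1376)/(551 + 19794) = -1448/20345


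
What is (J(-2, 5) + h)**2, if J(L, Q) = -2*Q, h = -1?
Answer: 121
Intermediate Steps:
(J(-2, 5) + h)**2 = (-2*5 - 1)**2 = (-10 - 1)**2 = (-11)**2 = 121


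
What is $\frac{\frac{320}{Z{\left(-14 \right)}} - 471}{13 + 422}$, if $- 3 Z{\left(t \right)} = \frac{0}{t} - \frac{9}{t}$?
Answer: $- \frac{5893}{1305} \approx -4.5157$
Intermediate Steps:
$Z{\left(t \right)} = \frac{3}{t}$ ($Z{\left(t \right)} = - \frac{\frac{0}{t} - \frac{9}{t}}{3} = - \frac{0 - \frac{9}{t}}{3} = - \frac{\left(-9\right) \frac{1}{t}}{3} = \frac{3}{t}$)
$\frac{\frac{320}{Z{\left(-14 \right)}} - 471}{13 + 422} = \frac{\frac{320}{3 \frac{1}{-14}} - 471}{13 + 422} = \frac{\frac{320}{3 \left(- \frac{1}{14}\right)} - 471}{435} = \left(\frac{320}{- \frac{3}{14}} - 471\right) \frac{1}{435} = \left(320 \left(- \frac{14}{3}\right) - 471\right) \frac{1}{435} = \left(- \frac{4480}{3} - 471\right) \frac{1}{435} = \left(- \frac{5893}{3}\right) \frac{1}{435} = - \frac{5893}{1305}$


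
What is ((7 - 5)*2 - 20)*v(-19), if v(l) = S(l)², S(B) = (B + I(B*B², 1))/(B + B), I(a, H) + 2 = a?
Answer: -189337600/361 ≈ -5.2448e+5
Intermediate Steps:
I(a, H) = -2 + a
S(B) = (-2 + B + B³)/(2*B) (S(B) = (B + (-2 + B*B²))/(B + B) = (B + (-2 + B³))/((2*B)) = (-2 + B + B³)*(1/(2*B)) = (-2 + B + B³)/(2*B))
v(l) = (-2 + l + l³)²/(4*l²) (v(l) = ((-2 + l + l³)/(2*l))² = (-2 + l + l³)²/(4*l²))
((7 - 5)*2 - 20)*v(-19) = ((7 - 5)*2 - 20)*((¼)*(-2 - 19 + (-19)³)²/(-19)²) = (2*2 - 20)*((¼)*(1/361)*(-2 - 19 - 6859)²) = (4 - 20)*((¼)*(1/361)*(-6880)²) = -4*47334400/361 = -16*11833600/361 = -189337600/361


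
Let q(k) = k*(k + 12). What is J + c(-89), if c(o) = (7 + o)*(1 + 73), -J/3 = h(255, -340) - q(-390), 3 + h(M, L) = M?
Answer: 435436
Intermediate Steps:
h(M, L) = -3 + M
q(k) = k*(12 + k)
J = 441504 (J = -3*((-3 + 255) - (-390)*(12 - 390)) = -3*(252 - (-390)*(-378)) = -3*(252 - 1*147420) = -3*(252 - 147420) = -3*(-147168) = 441504)
c(o) = 518 + 74*o (c(o) = (7 + o)*74 = 518 + 74*o)
J + c(-89) = 441504 + (518 + 74*(-89)) = 441504 + (518 - 6586) = 441504 - 6068 = 435436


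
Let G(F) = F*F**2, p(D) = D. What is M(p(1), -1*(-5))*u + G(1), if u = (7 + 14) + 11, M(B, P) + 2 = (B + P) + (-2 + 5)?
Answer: 225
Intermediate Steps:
G(F) = F**3
M(B, P) = 1 + B + P (M(B, P) = -2 + ((B + P) + (-2 + 5)) = -2 + ((B + P) + 3) = -2 + (3 + B + P) = 1 + B + P)
u = 32 (u = 21 + 11 = 32)
M(p(1), -1*(-5))*u + G(1) = (1 + 1 - 1*(-5))*32 + 1**3 = (1 + 1 + 5)*32 + 1 = 7*32 + 1 = 224 + 1 = 225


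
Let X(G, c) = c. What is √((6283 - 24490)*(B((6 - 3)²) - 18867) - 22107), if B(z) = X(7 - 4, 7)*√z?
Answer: √343107015 ≈ 18523.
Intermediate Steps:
B(z) = 7*√z
√((6283 - 24490)*(B((6 - 3)²) - 18867) - 22107) = √((6283 - 24490)*(7*√((6 - 3)²) - 18867) - 22107) = √(-18207*(7*√(3²) - 18867) - 22107) = √(-18207*(7*√9 - 18867) - 22107) = √(-18207*(7*3 - 18867) - 22107) = √(-18207*(21 - 18867) - 22107) = √(-18207*(-18846) - 22107) = √(343129122 - 22107) = √343107015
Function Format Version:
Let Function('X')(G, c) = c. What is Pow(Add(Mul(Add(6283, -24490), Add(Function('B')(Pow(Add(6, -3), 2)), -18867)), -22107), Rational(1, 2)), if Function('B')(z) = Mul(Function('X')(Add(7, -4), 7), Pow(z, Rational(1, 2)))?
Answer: Pow(343107015, Rational(1, 2)) ≈ 18523.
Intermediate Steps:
Function('B')(z) = Mul(7, Pow(z, Rational(1, 2)))
Pow(Add(Mul(Add(6283, -24490), Add(Function('B')(Pow(Add(6, -3), 2)), -18867)), -22107), Rational(1, 2)) = Pow(Add(Mul(Add(6283, -24490), Add(Mul(7, Pow(Pow(Add(6, -3), 2), Rational(1, 2))), -18867)), -22107), Rational(1, 2)) = Pow(Add(Mul(-18207, Add(Mul(7, Pow(Pow(3, 2), Rational(1, 2))), -18867)), -22107), Rational(1, 2)) = Pow(Add(Mul(-18207, Add(Mul(7, Pow(9, Rational(1, 2))), -18867)), -22107), Rational(1, 2)) = Pow(Add(Mul(-18207, Add(Mul(7, 3), -18867)), -22107), Rational(1, 2)) = Pow(Add(Mul(-18207, Add(21, -18867)), -22107), Rational(1, 2)) = Pow(Add(Mul(-18207, -18846), -22107), Rational(1, 2)) = Pow(Add(343129122, -22107), Rational(1, 2)) = Pow(343107015, Rational(1, 2))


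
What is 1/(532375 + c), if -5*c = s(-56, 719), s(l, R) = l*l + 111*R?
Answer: 1/515786 ≈ 1.9388e-6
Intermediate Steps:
s(l, R) = l² + 111*R
c = -16589 (c = -((-56)² + 111*719)/5 = -(3136 + 79809)/5 = -⅕*82945 = -16589)
1/(532375 + c) = 1/(532375 - 16589) = 1/515786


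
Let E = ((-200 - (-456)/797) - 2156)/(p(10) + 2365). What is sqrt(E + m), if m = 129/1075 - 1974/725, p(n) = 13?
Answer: I*sqrt(80669579878217)/4738165 ≈ 1.8956*I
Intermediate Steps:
m = -1887/725 (m = 129*(1/1075) - 1974*1/725 = 3/25 - 1974/725 = -1887/725 ≈ -2.6028)
E = -938638/947633 (E = ((-200 - (-456)/797) - 2156)/(13 + 2365) = ((-200 - (-456)/797) - 2156)/2378 = ((-200 - 1*(-456/797)) - 2156)*(1/2378) = ((-200 + 456/797) - 2156)*(1/2378) = (-158944/797 - 2156)*(1/2378) = -1877276/797*1/2378 = -938638/947633 ≈ -0.99051)
sqrt(E + m) = sqrt(-938638/947633 - 1887/725) = sqrt(-85127449/23690825) = I*sqrt(80669579878217)/4738165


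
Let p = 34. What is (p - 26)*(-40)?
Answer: -320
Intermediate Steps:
(p - 26)*(-40) = (34 - 26)*(-40) = 8*(-40) = -320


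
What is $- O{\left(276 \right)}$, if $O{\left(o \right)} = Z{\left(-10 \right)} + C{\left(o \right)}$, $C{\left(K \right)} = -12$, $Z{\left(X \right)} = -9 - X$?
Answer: $11$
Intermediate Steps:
$O{\left(o \right)} = -11$ ($O{\left(o \right)} = \left(-9 - -10\right) - 12 = \left(-9 + 10\right) - 12 = 1 - 12 = -11$)
$- O{\left(276 \right)} = \left(-1\right) \left(-11\right) = 11$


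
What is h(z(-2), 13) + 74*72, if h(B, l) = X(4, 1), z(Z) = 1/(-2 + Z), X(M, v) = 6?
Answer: 5334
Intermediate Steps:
h(B, l) = 6
h(z(-2), 13) + 74*72 = 6 + 74*72 = 6 + 5328 = 5334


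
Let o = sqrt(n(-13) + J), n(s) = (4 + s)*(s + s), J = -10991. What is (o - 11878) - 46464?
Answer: -58342 + I*sqrt(10757) ≈ -58342.0 + 103.72*I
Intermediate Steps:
n(s) = 2*s*(4 + s) (n(s) = (4 + s)*(2*s) = 2*s*(4 + s))
o = I*sqrt(10757) (o = sqrt(2*(-13)*(4 - 13) - 10991) = sqrt(2*(-13)*(-9) - 10991) = sqrt(234 - 10991) = sqrt(-10757) = I*sqrt(10757) ≈ 103.72*I)
(o - 11878) - 46464 = (I*sqrt(10757) - 11878) - 46464 = (-11878 + I*sqrt(10757)) - 46464 = -58342 + I*sqrt(10757)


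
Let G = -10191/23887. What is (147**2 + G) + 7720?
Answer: 700571632/23887 ≈ 29329.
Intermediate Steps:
G = -10191/23887 (G = -10191*1/23887 = -10191/23887 ≈ -0.42663)
(147**2 + G) + 7720 = (147**2 - 10191/23887) + 7720 = (21609 - 10191/23887) + 7720 = 516163992/23887 + 7720 = 700571632/23887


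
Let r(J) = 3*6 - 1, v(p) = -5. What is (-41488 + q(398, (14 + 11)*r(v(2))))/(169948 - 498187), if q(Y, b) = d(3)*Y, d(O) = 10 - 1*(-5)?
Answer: 35518/328239 ≈ 0.10821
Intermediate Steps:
d(O) = 15 (d(O) = 10 + 5 = 15)
r(J) = 17 (r(J) = 18 - 1 = 17)
q(Y, b) = 15*Y
(-41488 + q(398, (14 + 11)*r(v(2))))/(169948 - 498187) = (-41488 + 15*398)/(169948 - 498187) = (-41488 + 5970)/(-328239) = -35518*(-1/328239) = 35518/328239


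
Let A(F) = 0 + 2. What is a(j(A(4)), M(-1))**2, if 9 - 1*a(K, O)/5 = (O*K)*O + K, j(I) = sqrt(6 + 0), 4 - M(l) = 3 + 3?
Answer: 5775 - 2250*sqrt(6) ≈ 263.65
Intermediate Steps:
A(F) = 2
M(l) = -2 (M(l) = 4 - (3 + 3) = 4 - 1*6 = 4 - 6 = -2)
j(I) = sqrt(6)
a(K, O) = 45 - 5*K - 5*K*O**2 (a(K, O) = 45 - 5*((O*K)*O + K) = 45 - 5*((K*O)*O + K) = 45 - 5*(K*O**2 + K) = 45 - 5*(K + K*O**2) = 45 + (-5*K - 5*K*O**2) = 45 - 5*K - 5*K*O**2)
a(j(A(4)), M(-1))**2 = (45 - 5*sqrt(6) - 5*sqrt(6)*(-2)**2)**2 = (45 - 5*sqrt(6) - 5*sqrt(6)*4)**2 = (45 - 5*sqrt(6) - 20*sqrt(6))**2 = (45 - 25*sqrt(6))**2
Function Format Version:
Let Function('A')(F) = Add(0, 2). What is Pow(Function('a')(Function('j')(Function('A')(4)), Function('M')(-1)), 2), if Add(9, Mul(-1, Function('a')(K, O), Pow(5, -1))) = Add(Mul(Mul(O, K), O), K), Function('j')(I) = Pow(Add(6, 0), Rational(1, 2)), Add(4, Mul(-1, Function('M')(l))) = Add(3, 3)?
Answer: Add(5775, Mul(-2250, Pow(6, Rational(1, 2)))) ≈ 263.65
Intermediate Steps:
Function('A')(F) = 2
Function('M')(l) = -2 (Function('M')(l) = Add(4, Mul(-1, Add(3, 3))) = Add(4, Mul(-1, 6)) = Add(4, -6) = -2)
Function('j')(I) = Pow(6, Rational(1, 2))
Function('a')(K, O) = Add(45, Mul(-5, K), Mul(-5, K, Pow(O, 2))) (Function('a')(K, O) = Add(45, Mul(-5, Add(Mul(Mul(O, K), O), K))) = Add(45, Mul(-5, Add(Mul(Mul(K, O), O), K))) = Add(45, Mul(-5, Add(Mul(K, Pow(O, 2)), K))) = Add(45, Mul(-5, Add(K, Mul(K, Pow(O, 2))))) = Add(45, Add(Mul(-5, K), Mul(-5, K, Pow(O, 2)))) = Add(45, Mul(-5, K), Mul(-5, K, Pow(O, 2))))
Pow(Function('a')(Function('j')(Function('A')(4)), Function('M')(-1)), 2) = Pow(Add(45, Mul(-5, Pow(6, Rational(1, 2))), Mul(-5, Pow(6, Rational(1, 2)), Pow(-2, 2))), 2) = Pow(Add(45, Mul(-5, Pow(6, Rational(1, 2))), Mul(-5, Pow(6, Rational(1, 2)), 4)), 2) = Pow(Add(45, Mul(-5, Pow(6, Rational(1, 2))), Mul(-20, Pow(6, Rational(1, 2)))), 2) = Pow(Add(45, Mul(-25, Pow(6, Rational(1, 2)))), 2)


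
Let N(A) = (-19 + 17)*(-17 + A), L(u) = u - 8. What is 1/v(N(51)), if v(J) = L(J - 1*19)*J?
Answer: 1/6460 ≈ 0.00015480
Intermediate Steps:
L(u) = -8 + u
N(A) = 34 - 2*A (N(A) = -2*(-17 + A) = 34 - 2*A)
v(J) = J*(-27 + J) (v(J) = (-8 + (J - 1*19))*J = (-8 + (J - 19))*J = (-8 + (-19 + J))*J = (-27 + J)*J = J*(-27 + J))
1/v(N(51)) = 1/((34 - 2*51)*(-27 + (34 - 2*51))) = 1/((34 - 102)*(-27 + (34 - 102))) = 1/(-68*(-27 - 68)) = 1/(-68*(-95)) = 1/6460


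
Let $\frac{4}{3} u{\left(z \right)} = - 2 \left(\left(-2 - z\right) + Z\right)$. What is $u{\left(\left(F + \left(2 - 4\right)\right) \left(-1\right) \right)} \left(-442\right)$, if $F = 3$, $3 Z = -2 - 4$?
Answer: $-1989$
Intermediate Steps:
$Z = -2$ ($Z = \frac{-2 - 4}{3} = \frac{1}{3} \left(-6\right) = -2$)
$u{\left(z \right)} = 6 + \frac{3 z}{2}$ ($u{\left(z \right)} = \frac{3 \left(- 2 \left(\left(-2 - z\right) - 2\right)\right)}{4} = \frac{3 \left(- 2 \left(-4 - z\right)\right)}{4} = \frac{3 \left(8 + 2 z\right)}{4} = 6 + \frac{3 z}{2}$)
$u{\left(\left(F + \left(2 - 4\right)\right) \left(-1\right) \right)} \left(-442\right) = \left(6 + \frac{3 \left(3 + \left(2 - 4\right)\right) \left(-1\right)}{2}\right) \left(-442\right) = \left(6 + \frac{3 \left(3 - 2\right) \left(-1\right)}{2}\right) \left(-442\right) = \left(6 + \frac{3 \cdot 1 \left(-1\right)}{2}\right) \left(-442\right) = \left(6 + \frac{3}{2} \left(-1\right)\right) \left(-442\right) = \left(6 - \frac{3}{2}\right) \left(-442\right) = \frac{9}{2} \left(-442\right) = -1989$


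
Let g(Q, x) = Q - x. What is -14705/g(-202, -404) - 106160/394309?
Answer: -5819758165/79650418 ≈ -73.066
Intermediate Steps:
-14705/g(-202, -404) - 106160/394309 = -14705/(-202 - 1*(-404)) - 106160/394309 = -14705/(-202 + 404) - 106160*1/394309 = -14705/202 - 106160/394309 = -5819758165/79650418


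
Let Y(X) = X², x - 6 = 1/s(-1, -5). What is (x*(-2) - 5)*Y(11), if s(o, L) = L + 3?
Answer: -1936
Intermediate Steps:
s(o, L) = 3 + L
x = 11/2 (x = 6 + 1/(3 - 5) = 6 + 1/(-2) = 6 + 1*(-½) = 6 - ½ = 11/2 ≈ 5.5000)
(x*(-2) - 5)*Y(11) = ((11/2)*(-2) - 5)*11² = (-11 - 5)*121 = -16*121 = -1936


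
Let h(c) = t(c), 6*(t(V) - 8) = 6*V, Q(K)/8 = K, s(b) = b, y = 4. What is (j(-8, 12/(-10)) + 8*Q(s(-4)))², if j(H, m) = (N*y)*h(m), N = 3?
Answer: 760384/25 ≈ 30415.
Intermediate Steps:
Q(K) = 8*K
t(V) = 8 + V (t(V) = 8 + (6*V)/6 = 8 + V)
h(c) = 8 + c
j(H, m) = 96 + 12*m (j(H, m) = (3*4)*(8 + m) = 12*(8 + m) = 96 + 12*m)
(j(-8, 12/(-10)) + 8*Q(s(-4)))² = ((96 + 12*(12/(-10))) + 8*(8*(-4)))² = ((96 + 12*(12*(-⅒))) + 8*(-32))² = ((96 + 12*(-6/5)) - 256)² = ((96 - 72/5) - 256)² = (408/5 - 256)² = (-872/5)² = 760384/25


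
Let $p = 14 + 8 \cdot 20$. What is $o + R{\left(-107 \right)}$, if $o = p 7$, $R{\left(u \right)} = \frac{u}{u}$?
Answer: $1219$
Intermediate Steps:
$R{\left(u \right)} = 1$
$p = 174$ ($p = 14 + 160 = 174$)
$o = 1218$ ($o = 174 \cdot 7 = 1218$)
$o + R{\left(-107 \right)} = 1218 + 1 = 1219$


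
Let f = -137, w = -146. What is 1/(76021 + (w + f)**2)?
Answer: 1/156110 ≈ 6.4057e-6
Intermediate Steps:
1/(76021 + (w + f)**2) = 1/(76021 + (-146 - 137)**2) = 1/(76021 + (-283)**2) = 1/(76021 + 80089) = 1/156110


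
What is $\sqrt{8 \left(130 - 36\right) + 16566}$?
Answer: $\sqrt{17318} \approx 131.6$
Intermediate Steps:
$\sqrt{8 \left(130 - 36\right) + 16566} = \sqrt{8 \cdot 94 + 16566} = \sqrt{752 + 16566} = \sqrt{17318}$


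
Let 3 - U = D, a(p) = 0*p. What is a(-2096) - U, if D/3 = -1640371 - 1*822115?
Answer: -7387461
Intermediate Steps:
a(p) = 0
D = -7387458 (D = 3*(-1640371 - 1*822115) = 3*(-1640371 - 822115) = 3*(-2462486) = -7387458)
U = 7387461 (U = 3 - 1*(-7387458) = 3 + 7387458 = 7387461)
a(-2096) - U = 0 - 1*7387461 = 0 - 7387461 = -7387461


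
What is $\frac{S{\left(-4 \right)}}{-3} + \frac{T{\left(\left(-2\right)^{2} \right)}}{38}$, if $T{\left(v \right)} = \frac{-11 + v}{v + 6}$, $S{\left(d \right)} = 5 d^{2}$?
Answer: $- \frac{30421}{1140} \approx -26.685$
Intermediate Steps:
$T{\left(v \right)} = \frac{-11 + v}{6 + v}$
$\frac{S{\left(-4 \right)}}{-3} + \frac{T{\left(\left(-2\right)^{2} \right)}}{38} = \frac{5 \left(-4\right)^{2}}{-3} + \frac{\frac{1}{6 + \left(-2\right)^{2}} \left(-11 + \left(-2\right)^{2}\right)}{38} = 5 \cdot 16 \left(- \frac{1}{3}\right) + \frac{-11 + 4}{6 + 4} \cdot \frac{1}{38} = 80 \left(- \frac{1}{3}\right) + \frac{1}{10} \left(-7\right) \frac{1}{38} = - \frac{80}{3} + \frac{1}{10} \left(-7\right) \frac{1}{38} = - \frac{80}{3} - \frac{7}{380} = - \frac{30421}{1140}$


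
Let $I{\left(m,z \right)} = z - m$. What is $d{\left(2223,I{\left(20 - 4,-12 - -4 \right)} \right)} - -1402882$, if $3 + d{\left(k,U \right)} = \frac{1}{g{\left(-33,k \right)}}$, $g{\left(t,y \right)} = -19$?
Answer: $\frac{26654700}{19} \approx 1.4029 \cdot 10^{6}$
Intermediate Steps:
$d{\left(k,U \right)} = - \frac{58}{19}$ ($d{\left(k,U \right)} = -3 + \frac{1}{-19} = -3 - \frac{1}{19} = - \frac{58}{19}$)
$d{\left(2223,I{\left(20 - 4,-12 - -4 \right)} \right)} - -1402882 = - \frac{58}{19} - -1402882 = - \frac{58}{19} + 1402882 = \frac{26654700}{19}$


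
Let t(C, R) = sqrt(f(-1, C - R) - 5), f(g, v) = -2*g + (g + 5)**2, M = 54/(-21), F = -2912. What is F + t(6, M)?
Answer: -2912 + sqrt(13) ≈ -2908.4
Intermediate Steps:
M = -18/7 (M = 54*(-1/21) = -18/7 ≈ -2.5714)
f(g, v) = (5 + g)**2 - 2*g (f(g, v) = -2*g + (5 + g)**2 = (5 + g)**2 - 2*g)
t(C, R) = sqrt(13) (t(C, R) = sqrt(((5 - 1)**2 - 2*(-1)) - 5) = sqrt((4**2 + 2) - 5) = sqrt((16 + 2) - 5) = sqrt(18 - 5) = sqrt(13))
F + t(6, M) = -2912 + sqrt(13)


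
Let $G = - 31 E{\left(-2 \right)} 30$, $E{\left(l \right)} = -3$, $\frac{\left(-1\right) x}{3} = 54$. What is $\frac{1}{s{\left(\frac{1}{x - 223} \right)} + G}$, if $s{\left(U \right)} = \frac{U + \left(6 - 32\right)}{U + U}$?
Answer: $\frac{2}{15591} \approx 0.00012828$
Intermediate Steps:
$x = -162$ ($x = \left(-3\right) 54 = -162$)
$s{\left(U \right)} = \frac{-26 + U}{2 U}$ ($s{\left(U \right)} = \frac{U + \left(6 - 32\right)}{2 U} = \left(U - 26\right) \frac{1}{2 U} = \left(-26 + U\right) \frac{1}{2 U} = \frac{-26 + U}{2 U}$)
$G = 2790$ ($G = \left(-31\right) \left(-3\right) 30 = 93 \cdot 30 = 2790$)
$\frac{1}{s{\left(\frac{1}{x - 223} \right)} + G} = \frac{1}{\frac{-26 + \frac{1}{-162 - 223}}{2 \frac{1}{-162 - 223}} + 2790} = \frac{1}{\frac{-26 + \frac{1}{-385}}{2 \frac{1}{-385}} + 2790} = \frac{1}{\frac{-26 - \frac{1}{385}}{2 \left(- \frac{1}{385}\right)} + 2790} = \frac{1}{\frac{1}{2} \left(-385\right) \left(- \frac{10011}{385}\right) + 2790} = \frac{1}{\frac{10011}{2} + 2790} = \frac{1}{\frac{15591}{2}} = \frac{2}{15591}$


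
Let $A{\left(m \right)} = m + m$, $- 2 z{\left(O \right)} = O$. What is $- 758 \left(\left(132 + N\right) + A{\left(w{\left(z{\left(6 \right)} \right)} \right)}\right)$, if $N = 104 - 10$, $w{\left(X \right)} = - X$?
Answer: $-175856$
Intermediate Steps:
$z{\left(O \right)} = - \frac{O}{2}$
$A{\left(m \right)} = 2 m$
$N = 94$ ($N = 104 - 10 = 94$)
$- 758 \left(\left(132 + N\right) + A{\left(w{\left(z{\left(6 \right)} \right)} \right)}\right) = - 758 \left(\left(132 + 94\right) + 2 \left(- \frac{\left(-1\right) 6}{2}\right)\right) = - 758 \left(226 + 2 \left(\left(-1\right) \left(-3\right)\right)\right) = - 758 \left(226 + 2 \cdot 3\right) = - 758 \left(226 + 6\right) = \left(-758\right) 232 = -175856$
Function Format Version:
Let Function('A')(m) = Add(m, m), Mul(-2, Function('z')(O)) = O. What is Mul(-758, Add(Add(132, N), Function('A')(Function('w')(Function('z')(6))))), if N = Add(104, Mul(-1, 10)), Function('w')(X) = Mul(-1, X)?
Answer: -175856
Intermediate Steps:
Function('z')(O) = Mul(Rational(-1, 2), O)
Function('A')(m) = Mul(2, m)
N = 94 (N = Add(104, -10) = 94)
Mul(-758, Add(Add(132, N), Function('A')(Function('w')(Function('z')(6))))) = Mul(-758, Add(Add(132, 94), Mul(2, Mul(-1, Mul(Rational(-1, 2), 6))))) = Mul(-758, Add(226, Mul(2, Mul(-1, -3)))) = Mul(-758, Add(226, Mul(2, 3))) = Mul(-758, Add(226, 6)) = Mul(-758, 232) = -175856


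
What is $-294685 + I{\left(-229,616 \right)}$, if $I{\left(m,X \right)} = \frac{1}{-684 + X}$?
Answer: $- \frac{20038581}{68} \approx -2.9469 \cdot 10^{5}$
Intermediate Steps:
$-294685 + I{\left(-229,616 \right)} = -294685 + \frac{1}{-684 + 616} = -294685 + \frac{1}{-68} = -294685 - \frac{1}{68} = - \frac{20038581}{68}$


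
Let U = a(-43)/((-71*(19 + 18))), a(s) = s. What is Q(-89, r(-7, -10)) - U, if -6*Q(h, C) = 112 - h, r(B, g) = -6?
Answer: -176095/5254 ≈ -33.516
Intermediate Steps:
Q(h, C) = -56/3 + h/6 (Q(h, C) = -(112 - h)/6 = -56/3 + h/6)
U = 43/2627 (U = -43*(-1/(71*(19 + 18))) = -43/((-71*37)) = -43/(-2627) = -43*(-1/2627) = 43/2627 ≈ 0.016368)
Q(-89, r(-7, -10)) - U = (-56/3 + (⅙)*(-89)) - 1*43/2627 = (-56/3 - 89/6) - 43/2627 = -67/2 - 43/2627 = -176095/5254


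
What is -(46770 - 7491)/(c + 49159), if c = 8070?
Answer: -39279/57229 ≈ -0.68635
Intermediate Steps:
-(46770 - 7491)/(c + 49159) = -(46770 - 7491)/(8070 + 49159) = -39279/57229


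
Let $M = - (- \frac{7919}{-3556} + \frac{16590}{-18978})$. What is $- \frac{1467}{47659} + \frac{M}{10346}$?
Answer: $- \frac{171436949740659}{5545980571706792} \approx -0.030912$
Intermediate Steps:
$M = - \frac{15215457}{11247628}$ ($M = - (\left(-7919\right) \left(- \frac{1}{3556}\right) + 16590 \left(- \frac{1}{18978}\right)) = - (\frac{7919}{3556} - \frac{2765}{3163}) = \left(-1\right) \frac{15215457}{11247628} = - \frac{15215457}{11247628} \approx -1.3528$)
$- \frac{1467}{47659} + \frac{M}{10346} = - \frac{1467}{47659} - \frac{15215457}{11247628 \cdot 10346} = \left(-1467\right) \frac{1}{47659} - \frac{15215457}{116367959288} = - \frac{1467}{47659} - \frac{15215457}{116367959288} = - \frac{171436949740659}{5545980571706792}$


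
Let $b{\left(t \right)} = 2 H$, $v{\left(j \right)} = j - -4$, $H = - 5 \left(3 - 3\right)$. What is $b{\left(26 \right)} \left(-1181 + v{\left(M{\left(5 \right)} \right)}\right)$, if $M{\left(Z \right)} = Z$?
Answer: $0$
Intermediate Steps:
$H = 0$ ($H = \left(-5\right) 0 = 0$)
$v{\left(j \right)} = 4 + j$ ($v{\left(j \right)} = j + 4 = 4 + j$)
$b{\left(t \right)} = 0$ ($b{\left(t \right)} = 2 \cdot 0 = 0$)
$b{\left(26 \right)} \left(-1181 + v{\left(M{\left(5 \right)} \right)}\right) = 0 \left(-1181 + \left(4 + 5\right)\right) = 0 \left(-1181 + 9\right) = 0 \left(-1172\right) = 0$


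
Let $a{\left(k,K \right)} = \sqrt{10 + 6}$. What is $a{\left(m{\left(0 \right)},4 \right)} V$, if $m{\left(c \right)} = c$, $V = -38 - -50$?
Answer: $48$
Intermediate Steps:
$V = 12$ ($V = -38 + 50 = 12$)
$a{\left(k,K \right)} = 4$ ($a{\left(k,K \right)} = \sqrt{16} = 4$)
$a{\left(m{\left(0 \right)},4 \right)} V = 4 \cdot 12 = 48$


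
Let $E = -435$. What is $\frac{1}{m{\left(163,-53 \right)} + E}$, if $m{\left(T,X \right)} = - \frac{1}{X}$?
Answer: $- \frac{53}{23054} \approx -0.002299$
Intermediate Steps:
$\frac{1}{m{\left(163,-53 \right)} + E} = \frac{1}{- \frac{1}{-53} - 435} = \frac{1}{\left(-1\right) \left(- \frac{1}{53}\right) - 435} = \frac{1}{\frac{1}{53} - 435} = \frac{1}{- \frac{23054}{53}} = - \frac{53}{23054}$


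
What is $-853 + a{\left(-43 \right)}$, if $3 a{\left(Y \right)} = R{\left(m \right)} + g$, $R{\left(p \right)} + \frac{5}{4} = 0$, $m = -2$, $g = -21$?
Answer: $- \frac{10325}{12} \approx -860.42$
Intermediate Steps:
$R{\left(p \right)} = - \frac{5}{4}$ ($R{\left(p \right)} = - \frac{5}{4} + 0 = - \frac{5}{4}$)
$a{\left(Y \right)} = - \frac{89}{12}$ ($a{\left(Y \right)} = \frac{- \frac{5}{4} - 21}{3} = \frac{1}{3} \left(- \frac{89}{4}\right) = - \frac{89}{12}$)
$-853 + a{\left(-43 \right)} = -853 - \frac{89}{12} = - \frac{10325}{12}$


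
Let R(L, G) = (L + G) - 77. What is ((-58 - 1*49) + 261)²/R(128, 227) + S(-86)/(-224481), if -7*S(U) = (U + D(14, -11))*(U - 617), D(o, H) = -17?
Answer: 18643334737/218420013 ≈ 85.355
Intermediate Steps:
R(L, G) = -77 + G + L (R(L, G) = (G + L) - 77 = -77 + G + L)
S(U) = -(-617 + U)*(-17 + U)/7 (S(U) = -(U - 17)*(U - 617)/7 = -(-17 + U)*(-617 + U)/7 = -(-617 + U)*(-17 + U)/7)
((-58 - 1*49) + 261)²/R(128, 227) + S(-86)/(-224481) = ((-58 - 1*49) + 261)²/(-77 + 227 + 128) + (-10489/7 - ⅐*(-86)² + (634/7)*(-86))/(-224481) = ((-58 - 49) + 261)²/278 + (-10489/7 - ⅐*7396 - 54524/7)*(-1/224481) = (-107 + 261)²*(1/278) + (-10489/7 - 7396/7 - 54524/7)*(-1/224481) = 154²*(1/278) - 72409/7*(-1/224481) = 23716*(1/278) + 72409/1571367 = 11858/139 + 72409/1571367 = 18643334737/218420013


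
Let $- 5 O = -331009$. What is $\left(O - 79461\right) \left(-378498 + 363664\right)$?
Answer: $\frac{983434864}{5} \approx 1.9669 \cdot 10^{8}$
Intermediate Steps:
$O = \frac{331009}{5}$ ($O = \left(- \frac{1}{5}\right) \left(-331009\right) = \frac{331009}{5} \approx 66202.0$)
$\left(O - 79461\right) \left(-378498 + 363664\right) = \left(\frac{331009}{5} - 79461\right) \left(-378498 + 363664\right) = \left(- \frac{66296}{5}\right) \left(-14834\right) = \frac{983434864}{5}$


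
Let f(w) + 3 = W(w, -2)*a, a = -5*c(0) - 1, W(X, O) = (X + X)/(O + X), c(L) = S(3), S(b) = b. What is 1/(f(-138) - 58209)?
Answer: -35/2038524 ≈ -1.7169e-5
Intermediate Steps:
c(L) = 3
W(X, O) = 2*X/(O + X) (W(X, O) = (2*X)/(O + X) = 2*X/(O + X))
a = -16 (a = -5*3 - 1 = -15 - 1 = -16)
f(w) = -3 - 32*w/(-2 + w) (f(w) = -3 + (2*w/(-2 + w))*(-16) = -3 - 32*w/(-2 + w))
1/(f(-138) - 58209) = 1/((6 - 35*(-138))/(-2 - 138) - 58209) = 1/((6 + 4830)/(-140) - 58209) = 1/(-1/140*4836 - 58209) = 1/(-1209/35 - 58209) = 1/(-2038524/35) = -35/2038524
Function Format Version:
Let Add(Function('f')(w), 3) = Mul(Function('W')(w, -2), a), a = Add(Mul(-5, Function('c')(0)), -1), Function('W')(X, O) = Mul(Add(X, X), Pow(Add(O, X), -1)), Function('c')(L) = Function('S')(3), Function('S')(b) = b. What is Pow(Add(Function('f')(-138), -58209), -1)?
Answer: Rational(-35, 2038524) ≈ -1.7169e-5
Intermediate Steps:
Function('c')(L) = 3
Function('W')(X, O) = Mul(2, X, Pow(Add(O, X), -1)) (Function('W')(X, O) = Mul(Mul(2, X), Pow(Add(O, X), -1)) = Mul(2, X, Pow(Add(O, X), -1)))
a = -16 (a = Add(Mul(-5, 3), -1) = Add(-15, -1) = -16)
Function('f')(w) = Add(-3, Mul(-32, w, Pow(Add(-2, w), -1))) (Function('f')(w) = Add(-3, Mul(Mul(2, w, Pow(Add(-2, w), -1)), -16)) = Add(-3, Mul(-32, w, Pow(Add(-2, w), -1))))
Pow(Add(Function('f')(-138), -58209), -1) = Pow(Add(Mul(Pow(Add(-2, -138), -1), Add(6, Mul(-35, -138))), -58209), -1) = Pow(Add(Mul(Pow(-140, -1), Add(6, 4830)), -58209), -1) = Pow(Add(Mul(Rational(-1, 140), 4836), -58209), -1) = Pow(Add(Rational(-1209, 35), -58209), -1) = Pow(Rational(-2038524, 35), -1) = Rational(-35, 2038524)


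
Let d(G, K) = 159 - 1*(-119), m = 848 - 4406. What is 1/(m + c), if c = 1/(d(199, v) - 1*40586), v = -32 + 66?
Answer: -40308/143415865 ≈ -0.00028106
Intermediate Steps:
v = 34
m = -3558
d(G, K) = 278 (d(G, K) = 159 + 119 = 278)
c = -1/40308 (c = 1/(278 - 1*40586) = 1/(278 - 40586) = 1/(-40308) = -1/40308 ≈ -2.4809e-5)
1/(m + c) = 1/(-3558 - 1/40308) = 1/(-143415865/40308) = -40308/143415865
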